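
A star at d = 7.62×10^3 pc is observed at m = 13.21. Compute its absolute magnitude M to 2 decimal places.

M = m − 5 log₁₀(d/10 pc) = 13.21 − 5 log₁₀(7.62×10^3/10)
  = 13.21 − 5 × 2.882 = 13.21 − 14.41 = -1.20.

-1.20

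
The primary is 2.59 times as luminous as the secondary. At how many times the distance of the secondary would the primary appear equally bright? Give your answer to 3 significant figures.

1.61

Equal flux requires L_p/d_p² = L_s/d_s², so d_p/d_s = √(L_p/L_s)
= √(2.59) = 1.609.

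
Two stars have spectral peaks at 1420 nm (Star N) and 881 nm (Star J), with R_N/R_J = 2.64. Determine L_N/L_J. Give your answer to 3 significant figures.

1.03

Wien's law gives T ∝ 1/λ_max, so T_N/T_J = λ_J/λ_N = 881/1420 = 0.6204.
Then L ∝ R²T⁴ gives L_N/L_J = (2.64)² × (0.6204)⁴ = 6.970 × 0.1482 = 1.033.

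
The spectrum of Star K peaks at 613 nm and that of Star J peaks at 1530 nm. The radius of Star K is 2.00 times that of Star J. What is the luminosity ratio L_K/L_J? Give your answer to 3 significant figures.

155

Wien's law gives T ∝ 1/λ_max, so T_K/T_J = λ_J/λ_K = 1530/613 = 2.496.
Then L ∝ R²T⁴ gives L_K/L_J = (2.00)² × (2.496)⁴ = 4.000 × 38.81 = 155.2.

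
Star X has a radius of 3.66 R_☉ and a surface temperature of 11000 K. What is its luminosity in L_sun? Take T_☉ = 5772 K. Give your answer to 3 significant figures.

177 L_sun

L/L_☉ = (R/R_☉)² (T/T_☉)⁴ = (3.66)² × (11000/5772)⁴
       = 13.40 × (1.906)⁴ = 13.40 × 13.19 = 176.7.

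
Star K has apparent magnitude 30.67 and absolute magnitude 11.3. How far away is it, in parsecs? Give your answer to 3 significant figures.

7.48×10^4 pc

m − M = 5 log₁₀(d/10 pc)
30.67 − (11.3) = 19.37 = 5 log₁₀(d/10)
d = 10 × 10^(19.37/5) = 10 × 10^3.874 = 7.482×10^4 pc.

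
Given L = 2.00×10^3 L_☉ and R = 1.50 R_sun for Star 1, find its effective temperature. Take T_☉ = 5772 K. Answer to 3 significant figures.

3.15×10^4 K

T/T_☉ = (L/L_☉)^(1/4) / (R/R_☉)^(1/2)
T = 5772 × (2.00×10^3)^(1/4) / √(1.50) = 5772 × 6.687 / 1.225 = 3.152×10^4 K.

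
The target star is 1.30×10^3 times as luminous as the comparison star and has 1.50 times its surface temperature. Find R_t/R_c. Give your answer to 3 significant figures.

L ∝ R²T⁴ gives R ∝ √L / T², so
R_t/R_c = √(1.30×10^3) / (1.50)² = 36.06 / 2.250 = 16.02.

16.0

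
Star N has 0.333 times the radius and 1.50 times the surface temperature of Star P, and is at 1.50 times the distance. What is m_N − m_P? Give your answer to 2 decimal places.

L_N/L_P = (0.333)²(1.50)⁴ = 0.5614.
F_N/F_P = (L_N/L_P)/(d_N/d_P)² = 0.5614/2.250 = 0.2495.
m_N − m_P = −2.5 log₁₀(0.2495) = 1.51.

1.51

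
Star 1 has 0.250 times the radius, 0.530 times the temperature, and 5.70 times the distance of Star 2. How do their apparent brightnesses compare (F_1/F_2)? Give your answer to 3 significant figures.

1.52×10^-4

L_1/L_2 = (R_1/R_2)²(T_1/T_2)⁴ = (0.250)² × (0.530)⁴ = 0.004932.
F_1/F_2 = (L_1/L_2)/(d_1/d_2)² = 0.004932 / (5.70)² = 1.518×10^-4.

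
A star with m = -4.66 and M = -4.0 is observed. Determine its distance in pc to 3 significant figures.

7.38 pc

m − M = 5 log₁₀(d/10 pc)
-4.66 − (-4.0) = -0.66 = 5 log₁₀(d/10)
d = 10 × 10^(-0.66/5) = 10 × 10^-0.132 = 7.379 pc.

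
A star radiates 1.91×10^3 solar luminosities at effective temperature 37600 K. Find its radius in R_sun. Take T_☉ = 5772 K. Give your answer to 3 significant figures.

1.03 R_sun

R/R_☉ = √(L/L_☉) / (T/T_☉)² = √(1.91×10^3) / (6.514)²
       = 43.70 / 42.43 = 1.030.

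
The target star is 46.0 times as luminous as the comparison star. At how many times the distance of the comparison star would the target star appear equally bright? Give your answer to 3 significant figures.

6.78

Equal flux requires L_t/d_t² = L_c/d_c², so d_t/d_c = √(L_t/L_c)
= √(46.0) = 6.782.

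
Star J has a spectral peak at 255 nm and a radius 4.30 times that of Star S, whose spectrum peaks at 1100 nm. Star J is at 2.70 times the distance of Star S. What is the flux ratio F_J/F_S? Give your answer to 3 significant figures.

878

Wien's law: T_J/T_S = λ_S/λ_J = 1100/255 = 4.314.
L_J/L_S = (R_J/R_S)²(T_J/T_S)⁴ = (4.30)²(4.314)⁴ = 6402.
F_J/F_S = (L_J/L_S)/(d_J/d_S)² = 6402/(2.70)² = 878.3.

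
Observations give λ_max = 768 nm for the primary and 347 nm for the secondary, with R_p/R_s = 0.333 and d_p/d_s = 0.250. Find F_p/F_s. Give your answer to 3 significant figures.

0.0739

Wien's law: T_p/T_s = λ_s/λ_p = 347/768 = 0.4518.
L_p/L_s = (R_p/R_s)²(T_p/T_s)⁴ = (0.333)²(0.4518)⁴ = 0.004621.
F_p/F_s = (L_p/L_s)/(d_p/d_s)² = 0.004621/(0.250)² = 0.07394.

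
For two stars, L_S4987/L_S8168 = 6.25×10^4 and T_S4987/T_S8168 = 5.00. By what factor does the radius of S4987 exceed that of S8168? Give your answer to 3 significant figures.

10.0

L ∝ R²T⁴ gives R ∝ √L / T², so
R_S4987/R_S8168 = √(6.25×10^4) / (5.00)² = 250.0 / 25.00 = 10.00.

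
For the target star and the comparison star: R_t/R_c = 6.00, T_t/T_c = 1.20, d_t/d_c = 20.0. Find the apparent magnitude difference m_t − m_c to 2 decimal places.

1.82

L_t/L_c = (6.00)²(1.20)⁴ = 74.65.
F_t/F_c = (L_t/L_c)/(d_t/d_c)² = 74.65/400.0 = 0.1866.
m_t − m_c = −2.5 log₁₀(0.1866) = 1.82.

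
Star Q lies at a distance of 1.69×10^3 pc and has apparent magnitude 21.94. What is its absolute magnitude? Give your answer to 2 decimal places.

M = m − 5 log₁₀(d/10 pc) = 21.94 − 5 log₁₀(1.69×10^3/10)
  = 21.94 − 5 × 2.228 = 21.94 − 11.14 = 10.80.

10.80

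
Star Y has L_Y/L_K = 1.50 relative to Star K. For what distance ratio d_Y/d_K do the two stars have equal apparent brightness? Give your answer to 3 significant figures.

Equal flux requires L_Y/d_Y² = L_K/d_K², so d_Y/d_K = √(L_Y/L_K)
= √(1.50) = 1.225.

1.22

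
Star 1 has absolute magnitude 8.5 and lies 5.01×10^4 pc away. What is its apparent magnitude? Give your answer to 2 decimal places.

27.00

m = M + 5 log₁₀(d/10 pc) = 8.5 + 5 log₁₀(5.01×10^4/10)
  = 8.5 + 5 × 3.700 = 8.5 + 18.50 = 27.00.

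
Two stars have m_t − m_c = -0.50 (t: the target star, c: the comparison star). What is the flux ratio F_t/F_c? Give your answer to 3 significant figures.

F_t/F_c = 10^(−(m_t − m_c)/2.5) = 10^(0.50/2.5) = 10^0.200 = 1.585.

1.58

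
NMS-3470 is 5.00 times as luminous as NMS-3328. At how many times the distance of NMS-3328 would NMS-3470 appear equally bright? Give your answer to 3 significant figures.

Equal flux requires L_NMS-3470/d_NMS-3470² = L_NMS-3328/d_NMS-3328², so d_NMS-3470/d_NMS-3328 = √(L_NMS-3470/L_NMS-3328)
= √(5.00) = 2.236.

2.24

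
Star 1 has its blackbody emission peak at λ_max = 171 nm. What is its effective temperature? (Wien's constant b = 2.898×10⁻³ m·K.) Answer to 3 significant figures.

T = b/λ_max = 2.898×10⁻³ / (171×10⁻⁹) = 1.695×10^4 K.

1.69×10^4 K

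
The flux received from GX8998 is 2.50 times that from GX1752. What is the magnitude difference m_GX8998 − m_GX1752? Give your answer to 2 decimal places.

-0.99

m_GX8998 − m_GX1752 = −2.5 log₁₀(F_GX8998/F_GX1752) = −2.5 log₁₀(2.50) = −2.5 × (0.398) = -0.995.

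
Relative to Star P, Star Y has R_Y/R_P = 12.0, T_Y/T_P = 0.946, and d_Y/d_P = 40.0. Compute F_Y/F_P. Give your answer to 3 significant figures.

0.0721

L_Y/L_P = (R_Y/R_P)²(T_Y/T_P)⁴ = (12.0)² × (0.946)⁴ = 115.3.
F_Y/F_P = (L_Y/L_P)/(d_Y/d_P)² = 115.3 / (40.0)² = 0.07208.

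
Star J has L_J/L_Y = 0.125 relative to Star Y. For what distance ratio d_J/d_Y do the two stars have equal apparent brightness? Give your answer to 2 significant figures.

0.35

Equal flux requires L_J/d_J² = L_Y/d_Y², so d_J/d_Y = √(L_J/L_Y)
= √(0.125) = 0.3536.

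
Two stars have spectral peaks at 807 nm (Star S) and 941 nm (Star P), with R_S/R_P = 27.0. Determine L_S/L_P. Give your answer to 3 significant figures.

1.35×10^3

Wien's law gives T ∝ 1/λ_max, so T_S/T_P = λ_P/λ_S = 941/807 = 1.166.
Then L ∝ R²T⁴ gives L_S/L_P = (27.0)² × (1.166)⁴ = 729.0 × 1.849 = 1348.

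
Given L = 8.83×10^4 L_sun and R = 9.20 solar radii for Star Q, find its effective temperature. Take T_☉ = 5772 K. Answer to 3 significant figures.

T/T_☉ = (L/L_☉)^(1/4) / (R/R_☉)^(1/2)
T = 5772 × (8.83×10^4)^(1/4) / √(9.20) = 5772 × 17.24 / 3.033 = 3.280×10^4 K.

3.28×10^4 K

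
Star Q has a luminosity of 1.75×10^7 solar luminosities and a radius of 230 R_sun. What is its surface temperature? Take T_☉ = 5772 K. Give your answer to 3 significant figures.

T/T_☉ = (L/L_☉)^(1/4) / (R/R_☉)^(1/2)
T = 5772 × (1.75×10^7)^(1/4) / √(230) = 5772 × 64.68 / 15.17 = 2.462×10^4 K.

2.46×10^4 K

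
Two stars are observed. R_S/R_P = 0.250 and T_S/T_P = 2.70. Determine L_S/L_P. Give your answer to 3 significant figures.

3.32

From the Stefan–Boltzmann law, L ∝ R²T⁴, so
L_S/L_P = (R_S/R_P)² (T_S/T_P)⁴ = (0.250)² × (2.70)⁴ = 0.06250 × 53.14 = 3.322.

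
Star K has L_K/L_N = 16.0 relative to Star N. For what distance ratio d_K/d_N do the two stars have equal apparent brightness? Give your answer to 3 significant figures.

4.00

Equal flux requires L_K/d_K² = L_N/d_N², so d_K/d_N = √(L_K/L_N)
= √(16.0) = 4.000.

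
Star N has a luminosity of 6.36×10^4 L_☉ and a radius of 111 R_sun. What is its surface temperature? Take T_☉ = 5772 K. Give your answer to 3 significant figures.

8.70×10^3 K

T/T_☉ = (L/L_☉)^(1/4) / (R/R_☉)^(1/2)
T = 5772 × (6.36×10^4)^(1/4) / √(111) = 5772 × 15.88 / 10.54 = 8700 K.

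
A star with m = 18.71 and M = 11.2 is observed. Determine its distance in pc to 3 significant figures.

318 pc

m − M = 5 log₁₀(d/10 pc)
18.71 − (11.2) = 7.51 = 5 log₁₀(d/10)
d = 10 × 10^(7.51/5) = 10 × 10^1.502 = 317.7 pc.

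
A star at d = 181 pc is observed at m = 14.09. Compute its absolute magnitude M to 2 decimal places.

7.80

M = m − 5 log₁₀(d/10 pc) = 14.09 − 5 log₁₀(181/10)
  = 14.09 − 5 × 1.258 = 14.09 − 6.29 = 7.80.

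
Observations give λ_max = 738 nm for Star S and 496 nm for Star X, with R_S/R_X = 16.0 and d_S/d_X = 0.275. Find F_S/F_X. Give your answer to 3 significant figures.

691

Wien's law: T_S/T_X = λ_X/λ_S = 496/738 = 0.6721.
L_S/L_X = (R_S/R_X)²(T_S/T_X)⁴ = (16.0)²(0.6721)⁴ = 52.23.
F_S/F_X = (L_S/L_X)/(d_S/d_X)² = 52.23/(0.275)² = 690.7.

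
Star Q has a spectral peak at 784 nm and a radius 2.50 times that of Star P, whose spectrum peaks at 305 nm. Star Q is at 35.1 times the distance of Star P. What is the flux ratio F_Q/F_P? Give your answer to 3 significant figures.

Wien's law: T_Q/T_P = λ_P/λ_Q = 305/784 = 0.3890.
L_Q/L_P = (R_Q/R_P)²(T_Q/T_P)⁴ = (2.50)²(0.3890)⁴ = 0.1432.
F_Q/F_P = (L_Q/L_P)/(d_Q/d_P)² = 0.1432/(35.1)² = 1.162×10^-4.

1.16×10^-4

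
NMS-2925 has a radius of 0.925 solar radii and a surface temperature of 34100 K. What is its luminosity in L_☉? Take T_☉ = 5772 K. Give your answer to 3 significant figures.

1.04×10^3 L_☉

L/L_☉ = (R/R_☉)² (T/T_☉)⁴ = (0.925)² × (34100/5772)⁴
       = 0.8556 × (5.908)⁴ = 0.8556 × 1218 = 1042.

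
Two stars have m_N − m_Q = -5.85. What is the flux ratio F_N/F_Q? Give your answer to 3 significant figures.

219

F_N/F_Q = 10^(−(m_N − m_Q)/2.5) = 10^(5.85/2.5) = 10^2.340 = 218.8.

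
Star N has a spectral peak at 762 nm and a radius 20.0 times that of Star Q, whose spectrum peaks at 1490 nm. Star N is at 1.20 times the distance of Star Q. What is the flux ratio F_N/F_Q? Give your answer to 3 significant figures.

4.06×10^3

Wien's law: T_N/T_Q = λ_Q/λ_N = 1490/762 = 1.955.
L_N/L_Q = (R_N/R_Q)²(T_N/T_Q)⁴ = (20.0)²(1.955)⁴ = 5848.
F_N/F_Q = (L_N/L_Q)/(d_N/d_Q)² = 5848/(1.20)² = 4061.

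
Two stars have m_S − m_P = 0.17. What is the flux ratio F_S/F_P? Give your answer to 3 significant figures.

0.855

F_S/F_P = 10^(−(m_S − m_P)/2.5) = 10^(-0.17/2.5) = 10^-0.068 = 0.8551.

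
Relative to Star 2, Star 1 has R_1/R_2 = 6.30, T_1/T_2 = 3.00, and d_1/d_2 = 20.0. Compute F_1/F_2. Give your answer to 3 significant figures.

8.04

L_1/L_2 = (R_1/R_2)²(T_1/T_2)⁴ = (6.30)² × (3.00)⁴ = 3215.
F_1/F_2 = (L_1/L_2)/(d_1/d_2)² = 3215 / (20.0)² = 8.037.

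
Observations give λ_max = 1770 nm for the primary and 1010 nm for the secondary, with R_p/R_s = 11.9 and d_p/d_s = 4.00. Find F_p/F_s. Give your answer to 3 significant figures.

Wien's law: T_p/T_s = λ_s/λ_p = 1010/1770 = 0.5706.
L_p/L_s = (R_p/R_s)²(T_p/T_s)⁴ = (11.9)²(0.5706)⁴ = 15.01.
F_p/F_s = (L_p/L_s)/(d_p/d_s)² = 15.01/(4.00)² = 0.9384.

0.938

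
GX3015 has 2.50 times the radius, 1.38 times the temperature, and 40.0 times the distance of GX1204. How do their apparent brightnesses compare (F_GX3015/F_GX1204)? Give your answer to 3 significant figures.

0.0142

L_GX3015/L_GX1204 = (R_GX3015/R_GX1204)²(T_GX3015/T_GX1204)⁴ = (2.50)² × (1.38)⁴ = 22.67.
F_GX3015/F_GX1204 = (L_GX3015/L_GX1204)/(d_GX3015/d_GX1204)² = 22.67 / (40.0)² = 0.01417.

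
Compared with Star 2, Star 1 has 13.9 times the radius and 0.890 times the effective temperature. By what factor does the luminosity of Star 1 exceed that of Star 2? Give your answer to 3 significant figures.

From the Stefan–Boltzmann law, L ∝ R²T⁴, so
L_1/L_2 = (R_1/R_2)² (T_1/T_2)⁴ = (13.9)² × (0.890)⁴ = 193.2 × 0.6274 = 121.2.

121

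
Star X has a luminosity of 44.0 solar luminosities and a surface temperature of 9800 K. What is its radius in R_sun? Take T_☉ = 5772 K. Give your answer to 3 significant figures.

2.30 R_sun

R/R_☉ = √(L/L_☉) / (T/T_☉)² = √(44.0) / (1.698)²
       = 6.633 / 2.883 = 2.301.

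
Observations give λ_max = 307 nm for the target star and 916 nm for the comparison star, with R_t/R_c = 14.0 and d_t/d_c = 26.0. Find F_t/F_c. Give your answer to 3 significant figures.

Wien's law: T_t/T_c = λ_c/λ_t = 916/307 = 2.984.
L_t/L_c = (R_t/R_c)²(T_t/T_c)⁴ = (14.0)²(2.984)⁴ = 1.553×10^4.
F_t/F_c = (L_t/L_c)/(d_t/d_c)² = 1.553×10^4/(26.0)² = 22.98.

23.0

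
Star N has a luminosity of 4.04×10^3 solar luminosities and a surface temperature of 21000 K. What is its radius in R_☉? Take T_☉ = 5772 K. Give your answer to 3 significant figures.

4.80 R_☉

R/R_☉ = √(L/L_☉) / (T/T_☉)² = √(4.04×10^3) / (3.638)²
       = 63.56 / 13.24 = 4.802.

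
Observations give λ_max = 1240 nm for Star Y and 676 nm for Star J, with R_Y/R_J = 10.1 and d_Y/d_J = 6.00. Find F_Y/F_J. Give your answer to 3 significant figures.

Wien's law: T_Y/T_J = λ_J/λ_Y = 676/1240 = 0.5452.
L_Y/L_J = (R_Y/R_J)²(T_Y/T_J)⁴ = (10.1)²(0.5452)⁴ = 9.010.
F_Y/F_J = (L_Y/L_J)/(d_Y/d_J)² = 9.010/(6.00)² = 0.2503.

0.250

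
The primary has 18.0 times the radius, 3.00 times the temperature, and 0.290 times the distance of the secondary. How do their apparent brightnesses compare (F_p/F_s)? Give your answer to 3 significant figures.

L_p/L_s = (R_p/R_s)²(T_p/T_s)⁴ = (18.0)² × (3.00)⁴ = 2.624×10^4.
F_p/F_s = (L_p/L_s)/(d_p/d_s)² = 2.624×10^4 / (0.290)² = 3.121×10^5.

3.12×10^5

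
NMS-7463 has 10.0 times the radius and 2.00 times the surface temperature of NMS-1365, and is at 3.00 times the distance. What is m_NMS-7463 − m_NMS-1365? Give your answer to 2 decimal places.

-5.62

L_NMS-7463/L_NMS-1365 = (10.0)²(2.00)⁴ = 1600.
F_NMS-7463/F_NMS-1365 = (L_NMS-7463/L_NMS-1365)/(d_NMS-7463/d_NMS-1365)² = 1600/9.000 = 177.8.
m_NMS-7463 − m_NMS-1365 = −2.5 log₁₀(177.8) = -5.62.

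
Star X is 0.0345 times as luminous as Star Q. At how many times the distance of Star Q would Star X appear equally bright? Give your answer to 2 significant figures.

0.19

Equal flux requires L_X/d_X² = L_Q/d_Q², so d_X/d_Q = √(L_X/L_Q)
= √(0.0345) = 0.1857.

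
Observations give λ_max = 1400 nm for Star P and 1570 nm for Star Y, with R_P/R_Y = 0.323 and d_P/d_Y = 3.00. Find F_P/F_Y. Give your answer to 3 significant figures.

0.0183

Wien's law: T_P/T_Y = λ_Y/λ_P = 1570/1400 = 1.121.
L_P/L_Y = (R_P/R_Y)²(T_P/T_Y)⁴ = (0.323)²(1.121)⁴ = 0.1650.
F_P/F_Y = (L_P/L_Y)/(d_P/d_Y)² = 0.1650/(3.00)² = 0.01833.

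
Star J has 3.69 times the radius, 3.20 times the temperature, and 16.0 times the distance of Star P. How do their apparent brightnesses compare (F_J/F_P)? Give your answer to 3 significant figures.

L_J/L_P = (R_J/R_P)²(T_J/T_P)⁴ = (3.69)² × (3.20)⁴ = 1428.
F_J/F_P = (L_J/L_P)/(d_J/d_P)² = 1428 / (16.0)² = 5.577.

5.58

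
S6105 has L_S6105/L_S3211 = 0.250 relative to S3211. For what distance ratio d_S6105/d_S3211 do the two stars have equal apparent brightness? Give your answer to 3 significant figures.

0.500

Equal flux requires L_S6105/d_S6105² = L_S3211/d_S3211², so d_S6105/d_S3211 = √(L_S6105/L_S3211)
= √(0.250) = 0.5000.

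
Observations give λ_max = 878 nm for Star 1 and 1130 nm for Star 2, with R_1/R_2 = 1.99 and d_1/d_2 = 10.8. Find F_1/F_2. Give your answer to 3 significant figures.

0.0932

Wien's law: T_1/T_2 = λ_2/λ_1 = 1130/878 = 1.287.
L_1/L_2 = (R_1/R_2)²(T_1/T_2)⁴ = (1.99)²(1.287)⁴ = 10.87.
F_1/F_2 = (L_1/L_2)/(d_1/d_2)² = 10.87/(10.8)² = 0.09315.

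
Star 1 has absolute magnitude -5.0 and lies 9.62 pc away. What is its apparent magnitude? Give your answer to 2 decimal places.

-5.08

m = M + 5 log₁₀(d/10 pc) = -5.0 + 5 log₁₀(9.62/10)
  = -5.0 + 5 × -0.017 = -5.0 + -0.08 = -5.08.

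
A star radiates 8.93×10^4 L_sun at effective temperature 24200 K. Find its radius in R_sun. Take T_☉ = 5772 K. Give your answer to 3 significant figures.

17.0 R_sun

R/R_☉ = √(L/L_☉) / (T/T_☉)² = √(8.93×10^4) / (4.193)²
       = 298.8 / 17.58 = 17.00.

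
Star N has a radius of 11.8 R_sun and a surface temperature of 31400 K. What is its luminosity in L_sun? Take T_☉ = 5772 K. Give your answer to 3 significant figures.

L/L_☉ = (R/R_☉)² (T/T_☉)⁴ = (11.8)² × (31400/5772)⁴
       = 139.2 × (5.440)⁴ = 139.2 × 875.8 = 1.219×10^5.

1.22×10^5 L_sun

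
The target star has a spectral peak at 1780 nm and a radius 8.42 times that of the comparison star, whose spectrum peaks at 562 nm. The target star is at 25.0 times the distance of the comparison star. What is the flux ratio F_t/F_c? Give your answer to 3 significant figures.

0.00113

Wien's law: T_t/T_c = λ_c/λ_t = 562/1780 = 0.3157.
L_t/L_c = (R_t/R_c)²(T_t/T_c)⁴ = (8.42)²(0.3157)⁴ = 0.7045.
F_t/F_c = (L_t/L_c)/(d_t/d_c)² = 0.7045/(25.0)² = 0.001127.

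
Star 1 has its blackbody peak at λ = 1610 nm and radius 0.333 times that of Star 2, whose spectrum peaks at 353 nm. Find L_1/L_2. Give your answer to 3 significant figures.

Wien's law gives T ∝ 1/λ_max, so T_1/T_2 = λ_2/λ_1 = 353/1610 = 0.2193.
Then L ∝ R²T⁴ gives L_1/L_2 = (0.333)² × (0.2193)⁴ = 0.1109 × 0.002311 = 2.563×10^-4.

2.56×10^-4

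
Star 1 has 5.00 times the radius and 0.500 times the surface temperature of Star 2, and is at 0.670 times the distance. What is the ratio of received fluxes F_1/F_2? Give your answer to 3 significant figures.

3.48

L_1/L_2 = (R_1/R_2)²(T_1/T_2)⁴ = (5.00)² × (0.500)⁴ = 1.562.
F_1/F_2 = (L_1/L_2)/(d_1/d_2)² = 1.562 / (0.670)² = 3.481.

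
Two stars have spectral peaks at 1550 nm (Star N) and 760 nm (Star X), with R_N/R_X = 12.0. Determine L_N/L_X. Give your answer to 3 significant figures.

8.32

Wien's law gives T ∝ 1/λ_max, so T_N/T_X = λ_X/λ_N = 760/1550 = 0.4903.
Then L ∝ R²T⁴ gives L_N/L_X = (12.0)² × (0.4903)⁴ = 144.0 × 0.05780 = 8.323.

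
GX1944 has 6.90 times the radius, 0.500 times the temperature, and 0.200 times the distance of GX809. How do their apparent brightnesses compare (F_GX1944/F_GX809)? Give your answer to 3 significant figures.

L_GX1944/L_GX809 = (R_GX1944/R_GX809)²(T_GX1944/T_GX809)⁴ = (6.90)² × (0.500)⁴ = 2.976.
F_GX1944/F_GX809 = (L_GX1944/L_GX809)/(d_GX1944/d_GX809)² = 2.976 / (0.200)² = 74.39.

74.4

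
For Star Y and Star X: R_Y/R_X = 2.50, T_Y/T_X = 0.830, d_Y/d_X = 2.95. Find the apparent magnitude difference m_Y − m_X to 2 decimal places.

L_Y/L_X = (2.50)²(0.830)⁴ = 2.966.
F_Y/F_X = (L_Y/L_X)/(d_Y/d_X)² = 2.966/8.703 = 0.3408.
m_Y − m_X = −2.5 log₁₀(0.3408) = 1.17.

1.17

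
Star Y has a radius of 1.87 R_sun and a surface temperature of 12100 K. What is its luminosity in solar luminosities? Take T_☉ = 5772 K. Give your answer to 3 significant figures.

L/L_☉ = (R/R_☉)² (T/T_☉)⁴ = (1.87)² × (12100/5772)⁴
       = 3.497 × (2.096)⁴ = 3.497 × 19.31 = 67.53.

67.5 solar luminosities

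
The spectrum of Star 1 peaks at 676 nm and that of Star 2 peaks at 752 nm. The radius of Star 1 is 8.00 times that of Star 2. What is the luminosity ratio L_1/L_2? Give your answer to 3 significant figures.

98.0

Wien's law gives T ∝ 1/λ_max, so T_1/T_2 = λ_2/λ_1 = 752/676 = 1.112.
Then L ∝ R²T⁴ gives L_1/L_2 = (8.00)² × (1.112)⁴ = 64.00 × 1.531 = 98.01.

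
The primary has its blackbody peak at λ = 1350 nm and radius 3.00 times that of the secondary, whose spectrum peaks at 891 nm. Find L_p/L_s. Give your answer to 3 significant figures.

1.71

Wien's law gives T ∝ 1/λ_max, so T_p/T_s = λ_s/λ_p = 891/1350 = 0.6600.
Then L ∝ R²T⁴ gives L_p/L_s = (3.00)² × (0.6600)⁴ = 9.000 × 0.1897 = 1.708.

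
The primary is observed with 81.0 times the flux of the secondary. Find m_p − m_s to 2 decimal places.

m_p − m_s = −2.5 log₁₀(F_p/F_s) = −2.5 log₁₀(81.0) = −2.5 × (1.908) = -4.771.

-4.77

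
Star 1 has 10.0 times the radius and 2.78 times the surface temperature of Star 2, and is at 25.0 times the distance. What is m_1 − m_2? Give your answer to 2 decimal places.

-2.45

L_1/L_2 = (10.0)²(2.78)⁴ = 5973.
F_1/F_2 = (L_1/L_2)/(d_1/d_2)² = 5973/625.0 = 9.557.
m_1 − m_2 = −2.5 log₁₀(9.557) = -2.45.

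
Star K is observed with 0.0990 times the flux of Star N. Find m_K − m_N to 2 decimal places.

m_K − m_N = −2.5 log₁₀(F_K/F_N) = −2.5 log₁₀(0.0990) = −2.5 × (-1.004) = 2.511.

2.51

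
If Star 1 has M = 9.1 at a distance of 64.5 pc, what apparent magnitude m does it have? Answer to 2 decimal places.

13.15

m = M + 5 log₁₀(d/10 pc) = 9.1 + 5 log₁₀(64.5/10)
  = 9.1 + 5 × 0.810 = 9.1 + 4.05 = 13.15.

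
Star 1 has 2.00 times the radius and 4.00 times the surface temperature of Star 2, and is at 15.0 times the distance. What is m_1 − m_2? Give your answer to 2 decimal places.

-1.65

L_1/L_2 = (2.00)²(4.00)⁴ = 1024.
F_1/F_2 = (L_1/L_2)/(d_1/d_2)² = 1024/225.0 = 4.551.
m_1 − m_2 = −2.5 log₁₀(4.551) = -1.65.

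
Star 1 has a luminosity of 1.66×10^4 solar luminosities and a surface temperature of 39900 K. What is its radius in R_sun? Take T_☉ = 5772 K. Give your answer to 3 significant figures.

2.70 R_sun

R/R_☉ = √(L/L_☉) / (T/T_☉)² = √(1.66×10^4) / (6.913)²
       = 128.8 / 47.79 = 2.696.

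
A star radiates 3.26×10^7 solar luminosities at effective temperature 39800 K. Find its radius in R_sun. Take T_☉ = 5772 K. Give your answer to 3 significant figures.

120 R_sun

R/R_☉ = √(L/L_☉) / (T/T_☉)² = √(3.26×10^7) / (6.895)²
       = 5710 / 47.55 = 120.1.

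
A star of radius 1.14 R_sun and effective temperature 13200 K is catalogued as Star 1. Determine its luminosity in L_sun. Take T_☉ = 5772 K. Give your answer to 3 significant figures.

L/L_☉ = (R/R_☉)² (T/T_☉)⁴ = (1.14)² × (13200/5772)⁴
       = 1.300 × (2.287)⁴ = 1.300 × 27.35 = 35.55.

35.5 L_sun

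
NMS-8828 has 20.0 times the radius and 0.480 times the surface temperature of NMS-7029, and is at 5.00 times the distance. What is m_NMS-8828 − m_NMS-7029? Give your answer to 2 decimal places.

L_NMS-8828/L_NMS-7029 = (20.0)²(0.480)⁴ = 21.23.
F_NMS-8828/F_NMS-7029 = (L_NMS-8828/L_NMS-7029)/(d_NMS-8828/d_NMS-7029)² = 21.23/25.00 = 0.8493.
m_NMS-8828 − m_NMS-7029 = −2.5 log₁₀(0.8493) = 0.18.

0.18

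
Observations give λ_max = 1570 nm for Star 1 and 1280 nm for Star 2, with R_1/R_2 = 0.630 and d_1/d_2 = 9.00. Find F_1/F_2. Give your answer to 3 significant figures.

Wien's law: T_1/T_2 = λ_2/λ_1 = 1280/1570 = 0.8153.
L_1/L_2 = (R_1/R_2)²(T_1/T_2)⁴ = (0.630)²(0.8153)⁴ = 0.1754.
F_1/F_2 = (L_1/L_2)/(d_1/d_2)² = 0.1754/(9.00)² = 0.002165.

0.00216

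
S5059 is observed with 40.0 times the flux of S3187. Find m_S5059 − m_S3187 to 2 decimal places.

-4.01

m_S5059 − m_S3187 = −2.5 log₁₀(F_S5059/F_S3187) = −2.5 log₁₀(40.0) = −2.5 × (1.602) = -4.005.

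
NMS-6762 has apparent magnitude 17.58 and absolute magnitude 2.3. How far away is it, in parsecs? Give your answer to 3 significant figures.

1.14×10^4 pc

m − M = 5 log₁₀(d/10 pc)
17.58 − (2.3) = 15.28 = 5 log₁₀(d/10)
d = 10 × 10^(15.28/5) = 10 × 10^3.056 = 1.138×10^4 pc.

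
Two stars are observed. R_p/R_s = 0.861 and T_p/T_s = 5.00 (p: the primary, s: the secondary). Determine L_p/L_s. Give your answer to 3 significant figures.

From the Stefan–Boltzmann law, L ∝ R²T⁴, so
L_p/L_s = (R_p/R_s)² (T_p/T_s)⁴ = (0.861)² × (5.00)⁴ = 0.7413 × 625.0 = 463.3.

463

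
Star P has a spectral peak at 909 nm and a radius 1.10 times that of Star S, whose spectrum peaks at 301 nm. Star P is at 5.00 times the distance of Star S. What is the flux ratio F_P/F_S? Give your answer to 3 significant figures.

Wien's law: T_P/T_S = λ_S/λ_P = 301/909 = 0.3311.
L_P/L_S = (R_P/R_S)²(T_P/T_S)⁴ = (1.10)²(0.3311)⁴ = 0.01455.
F_P/F_S = (L_P/L_S)/(d_P/d_S)² = 0.01455/(5.00)² = 5.819×10^-4.

5.82×10^-4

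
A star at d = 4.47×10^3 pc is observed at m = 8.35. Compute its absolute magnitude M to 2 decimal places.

-4.90

M = m − 5 log₁₀(d/10 pc) = 8.35 − 5 log₁₀(4.47×10^3/10)
  = 8.35 − 5 × 2.650 = 8.35 − 13.25 = -4.90.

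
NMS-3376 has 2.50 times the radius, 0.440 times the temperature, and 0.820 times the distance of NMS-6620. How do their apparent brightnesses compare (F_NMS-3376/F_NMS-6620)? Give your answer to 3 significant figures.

L_NMS-3376/L_NMS-6620 = (R_NMS-3376/R_NMS-6620)²(T_NMS-3376/T_NMS-6620)⁴ = (2.50)² × (0.440)⁴ = 0.2343.
F_NMS-3376/F_NMS-6620 = (L_NMS-3376/L_NMS-6620)/(d_NMS-3376/d_NMS-6620)² = 0.2343 / (0.820)² = 0.3484.

0.348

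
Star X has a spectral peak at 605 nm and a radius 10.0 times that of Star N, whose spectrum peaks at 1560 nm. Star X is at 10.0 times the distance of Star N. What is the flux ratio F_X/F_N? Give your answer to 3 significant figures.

Wien's law: T_X/T_N = λ_N/λ_X = 1560/605 = 2.579.
L_X/L_N = (R_X/R_N)²(T_X/T_N)⁴ = (10.0)²(2.579)⁴ = 4421.
F_X/F_N = (L_X/L_N)/(d_X/d_N)² = 4421/(10.0)² = 44.21.

44.2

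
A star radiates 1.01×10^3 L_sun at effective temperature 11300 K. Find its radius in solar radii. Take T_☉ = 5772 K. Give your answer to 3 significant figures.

R/R_☉ = √(L/L_☉) / (T/T_☉)² = √(1.01×10^3) / (1.958)²
       = 31.78 / 3.833 = 8.292.

8.29 solar radii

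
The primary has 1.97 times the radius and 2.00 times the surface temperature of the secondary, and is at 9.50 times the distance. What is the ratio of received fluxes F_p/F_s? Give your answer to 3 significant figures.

0.688

L_p/L_s = (R_p/R_s)²(T_p/T_s)⁴ = (1.97)² × (2.00)⁴ = 62.09.
F_p/F_s = (L_p/L_s)/(d_p/d_s)² = 62.09 / (9.50)² = 0.6880.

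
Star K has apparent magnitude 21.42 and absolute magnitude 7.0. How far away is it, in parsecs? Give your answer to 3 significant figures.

m − M = 5 log₁₀(d/10 pc)
21.42 − (7.0) = 14.42 = 5 log₁₀(d/10)
d = 10 × 10^(14.42/5) = 10 × 10^2.884 = 7656 pc.

7.66×10^3 pc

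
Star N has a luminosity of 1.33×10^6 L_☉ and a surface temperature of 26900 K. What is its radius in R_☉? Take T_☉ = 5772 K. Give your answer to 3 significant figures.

R/R_☉ = √(L/L_☉) / (T/T_☉)² = √(1.33×10^6) / (4.660)²
       = 1153 / 21.72 = 53.10.

53.1 R_☉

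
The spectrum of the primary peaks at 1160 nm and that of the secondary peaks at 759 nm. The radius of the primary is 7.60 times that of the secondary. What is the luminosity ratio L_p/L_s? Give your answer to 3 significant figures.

Wien's law gives T ∝ 1/λ_max, so T_p/T_s = λ_s/λ_p = 759/1160 = 0.6543.
Then L ∝ R²T⁴ gives L_p/L_s = (7.60)² × (0.6543)⁴ = 57.76 × 0.1833 = 10.59.

10.6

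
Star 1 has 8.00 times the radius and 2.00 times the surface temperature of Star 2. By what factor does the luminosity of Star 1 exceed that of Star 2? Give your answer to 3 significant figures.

1.02×10^3

From the Stefan–Boltzmann law, L ∝ R²T⁴, so
L_1/L_2 = (R_1/R_2)² (T_1/T_2)⁴ = (8.00)² × (2.00)⁴ = 64.00 × 16.00 = 1024.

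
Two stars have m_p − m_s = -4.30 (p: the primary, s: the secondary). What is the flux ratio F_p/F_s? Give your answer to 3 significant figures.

52.5

F_p/F_s = 10^(−(m_p − m_s)/2.5) = 10^(4.30/2.5) = 10^1.720 = 52.48.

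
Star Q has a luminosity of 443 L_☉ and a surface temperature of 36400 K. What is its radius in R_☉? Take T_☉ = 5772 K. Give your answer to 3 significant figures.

R/R_☉ = √(L/L_☉) / (T/T_☉)² = √(443) / (6.306)²
       = 21.05 / 39.77 = 0.5292.

0.529 R_☉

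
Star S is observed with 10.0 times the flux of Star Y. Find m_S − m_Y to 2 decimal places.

-2.50

m_S − m_Y = −2.5 log₁₀(F_S/F_Y) = −2.5 log₁₀(10.0) = −2.5 × (1.000) = -2.500.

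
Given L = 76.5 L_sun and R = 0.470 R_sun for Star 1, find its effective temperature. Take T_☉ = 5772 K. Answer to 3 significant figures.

T/T_☉ = (L/L_☉)^(1/4) / (R/R_☉)^(1/2)
T = 5772 × (76.5)^(1/4) / √(0.470) = 5772 × 2.957 / 0.6856 = 2.490×10^4 K.

2.49×10^4 K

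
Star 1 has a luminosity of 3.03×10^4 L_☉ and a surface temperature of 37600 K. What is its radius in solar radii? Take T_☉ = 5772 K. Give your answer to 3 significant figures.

R/R_☉ = √(L/L_☉) / (T/T_☉)² = √(3.03×10^4) / (6.514)²
       = 174.1 / 42.43 = 4.102.

4.10 solar radii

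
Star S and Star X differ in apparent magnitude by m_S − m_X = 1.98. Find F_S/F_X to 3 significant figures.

F_S/F_X = 10^(−(m_S − m_X)/2.5) = 10^(-1.98/2.5) = 10^-0.792 = 0.1614.

0.161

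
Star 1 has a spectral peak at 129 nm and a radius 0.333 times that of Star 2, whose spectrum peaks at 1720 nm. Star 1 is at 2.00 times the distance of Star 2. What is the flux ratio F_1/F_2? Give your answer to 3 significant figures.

Wien's law: T_1/T_2 = λ_2/λ_1 = 1720/129 = 13.33.
L_1/L_2 = (R_1/R_2)²(T_1/T_2)⁴ = (0.333)²(13.33)⁴ = 3505.
F_1/F_2 = (L_1/L_2)/(d_1/d_2)² = 3505/(2.00)² = 876.2.

876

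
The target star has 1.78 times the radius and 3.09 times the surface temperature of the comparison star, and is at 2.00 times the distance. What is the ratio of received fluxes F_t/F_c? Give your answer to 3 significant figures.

72.2

L_t/L_c = (R_t/R_c)²(T_t/T_c)⁴ = (1.78)² × (3.09)⁴ = 288.9.
F_t/F_c = (L_t/L_c)/(d_t/d_c)² = 288.9 / (2.00)² = 72.21.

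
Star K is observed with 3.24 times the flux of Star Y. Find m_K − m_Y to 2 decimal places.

m_K − m_Y = −2.5 log₁₀(F_K/F_Y) = −2.5 log₁₀(3.24) = −2.5 × (0.511) = -1.276.

-1.28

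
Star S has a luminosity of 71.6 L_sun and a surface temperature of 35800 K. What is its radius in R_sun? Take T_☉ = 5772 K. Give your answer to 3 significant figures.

R/R_☉ = √(L/L_☉) / (T/T_☉)² = √(71.6) / (6.202)²
       = 8.462 / 38.47 = 0.2200.

0.220 R_sun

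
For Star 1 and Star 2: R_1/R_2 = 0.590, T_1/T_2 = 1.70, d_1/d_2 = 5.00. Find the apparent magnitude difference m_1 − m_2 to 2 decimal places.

L_1/L_2 = (0.590)²(1.70)⁴ = 2.907.
F_1/F_2 = (L_1/L_2)/(d_1/d_2)² = 2.907/25.00 = 0.1163.
m_1 − m_2 = −2.5 log₁₀(0.1163) = 2.34.

2.34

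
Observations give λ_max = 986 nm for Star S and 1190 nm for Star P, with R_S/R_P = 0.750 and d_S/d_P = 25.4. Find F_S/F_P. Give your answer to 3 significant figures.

Wien's law: T_S/T_P = λ_P/λ_S = 1190/986 = 1.207.
L_S/L_P = (R_S/R_P)²(T_S/T_P)⁴ = (0.750)²(1.207)⁴ = 1.193.
F_S/F_P = (L_S/L_P)/(d_S/d_P)² = 1.193/(25.4)² = 0.001850.

0.00185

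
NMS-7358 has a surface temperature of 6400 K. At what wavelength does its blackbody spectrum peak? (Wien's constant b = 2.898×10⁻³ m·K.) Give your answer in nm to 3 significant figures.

453 nm

λ_max = b/T = 2.898×10⁻³ / 6400 = 4.53×10^-7 m = 452.8 nm.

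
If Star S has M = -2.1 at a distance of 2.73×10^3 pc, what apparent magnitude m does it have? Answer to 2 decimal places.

m = M + 5 log₁₀(d/10 pc) = -2.1 + 5 log₁₀(2.73×10^3/10)
  = -2.1 + 5 × 2.436 = -2.1 + 12.18 = 10.08.

10.08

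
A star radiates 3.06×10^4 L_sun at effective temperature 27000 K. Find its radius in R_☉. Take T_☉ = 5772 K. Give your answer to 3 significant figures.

R/R_☉ = √(L/L_☉) / (T/T_☉)² = √(3.06×10^4) / (4.678)²
       = 174.9 / 21.88 = 7.994.

7.99 R_☉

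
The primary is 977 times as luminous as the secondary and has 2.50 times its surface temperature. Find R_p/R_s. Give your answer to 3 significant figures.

L ∝ R²T⁴ gives R ∝ √L / T², so
R_p/R_s = √(977) / (2.50)² = 31.26 / 6.250 = 5.001.

5.00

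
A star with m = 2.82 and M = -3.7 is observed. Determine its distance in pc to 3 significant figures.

m − M = 5 log₁₀(d/10 pc)
2.82 − (-3.7) = 6.52 = 5 log₁₀(d/10)
d = 10 × 10^(6.52/5) = 10 × 10^1.304 = 201.4 pc.

201 pc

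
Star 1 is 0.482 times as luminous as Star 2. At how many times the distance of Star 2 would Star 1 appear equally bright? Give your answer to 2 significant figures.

Equal flux requires L_1/d_1² = L_2/d_2², so d_1/d_2 = √(L_1/L_2)
= √(0.482) = 0.6943.

0.69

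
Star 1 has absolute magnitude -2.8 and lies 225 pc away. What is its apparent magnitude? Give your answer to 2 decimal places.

3.96

m = M + 5 log₁₀(d/10 pc) = -2.8 + 5 log₁₀(225/10)
  = -2.8 + 5 × 1.352 = -2.8 + 6.76 = 3.96.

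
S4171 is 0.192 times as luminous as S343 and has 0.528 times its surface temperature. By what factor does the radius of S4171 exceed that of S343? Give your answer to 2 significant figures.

L ∝ R²T⁴ gives R ∝ √L / T², so
R_S4171/R_S343 = √(0.192) / (0.528)² = 0.4382 / 0.2788 = 1.572.

1.6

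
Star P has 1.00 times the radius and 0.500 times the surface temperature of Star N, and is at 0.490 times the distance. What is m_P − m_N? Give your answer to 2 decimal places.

1.46

L_P/L_N = (1.00)²(0.500)⁴ = 0.06250.
F_P/F_N = (L_P/L_N)/(d_P/d_N)² = 0.06250/0.2401 = 0.2603.
m_P − m_N = −2.5 log₁₀(0.2603) = 1.46.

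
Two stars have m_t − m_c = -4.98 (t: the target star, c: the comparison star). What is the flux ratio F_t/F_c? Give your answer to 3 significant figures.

98.2

F_t/F_c = 10^(−(m_t − m_c)/2.5) = 10^(4.98/2.5) = 10^1.992 = 98.17.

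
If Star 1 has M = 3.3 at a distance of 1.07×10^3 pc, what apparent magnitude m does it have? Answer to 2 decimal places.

13.45

m = M + 5 log₁₀(d/10 pc) = 3.3 + 5 log₁₀(1.07×10^3/10)
  = 3.3 + 5 × 2.029 = 3.3 + 10.15 = 13.45.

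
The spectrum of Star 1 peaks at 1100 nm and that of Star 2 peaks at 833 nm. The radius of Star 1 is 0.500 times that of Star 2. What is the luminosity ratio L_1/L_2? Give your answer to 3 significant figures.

0.0822

Wien's law gives T ∝ 1/λ_max, so T_1/T_2 = λ_2/λ_1 = 833/1100 = 0.7573.
Then L ∝ R²T⁴ gives L_1/L_2 = (0.500)² × (0.7573)⁴ = 0.2500 × 0.3289 = 0.08221.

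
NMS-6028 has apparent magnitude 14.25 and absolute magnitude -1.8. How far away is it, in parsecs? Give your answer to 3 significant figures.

1.62×10^4 pc

m − M = 5 log₁₀(d/10 pc)
14.25 − (-1.8) = 16.05 = 5 log₁₀(d/10)
d = 10 × 10^(16.05/5) = 10 × 10^3.210 = 1.622×10^4 pc.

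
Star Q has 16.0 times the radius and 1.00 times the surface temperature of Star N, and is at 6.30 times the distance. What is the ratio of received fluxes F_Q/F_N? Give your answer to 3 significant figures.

6.45

L_Q/L_N = (R_Q/R_N)²(T_Q/T_N)⁴ = (16.0)² × (1.00)⁴ = 256.0.
F_Q/F_N = (L_Q/L_N)/(d_Q/d_N)² = 256.0 / (6.30)² = 6.450.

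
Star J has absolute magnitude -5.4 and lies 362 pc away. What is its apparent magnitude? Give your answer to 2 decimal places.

2.39

m = M + 5 log₁₀(d/10 pc) = -5.4 + 5 log₁₀(362/10)
  = -5.4 + 5 × 1.559 = -5.4 + 7.79 = 2.39.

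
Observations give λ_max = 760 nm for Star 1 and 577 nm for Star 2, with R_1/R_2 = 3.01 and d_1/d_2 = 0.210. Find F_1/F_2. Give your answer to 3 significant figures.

Wien's law: T_1/T_2 = λ_2/λ_1 = 577/760 = 0.7592.
L_1/L_2 = (R_1/R_2)²(T_1/T_2)⁴ = (3.01)²(0.7592)⁴ = 3.010.
F_1/F_2 = (L_1/L_2)/(d_1/d_2)² = 3.010/(0.210)² = 68.26.

68.3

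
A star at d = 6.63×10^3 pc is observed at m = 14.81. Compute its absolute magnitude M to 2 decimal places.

M = m − 5 log₁₀(d/10 pc) = 14.81 − 5 log₁₀(6.63×10^3/10)
  = 14.81 − 5 × 2.822 = 14.81 − 14.11 = 0.70.

0.70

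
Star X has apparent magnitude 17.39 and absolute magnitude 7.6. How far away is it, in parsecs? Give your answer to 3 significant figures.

908 pc

m − M = 5 log₁₀(d/10 pc)
17.39 − (7.6) = 9.79 = 5 log₁₀(d/10)
d = 10 × 10^(9.79/5) = 10 × 10^1.958 = 907.8 pc.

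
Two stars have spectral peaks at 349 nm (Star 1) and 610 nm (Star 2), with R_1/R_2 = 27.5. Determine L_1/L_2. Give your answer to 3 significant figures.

Wien's law gives T ∝ 1/λ_max, so T_1/T_2 = λ_2/λ_1 = 610/349 = 1.748.
Then L ∝ R²T⁴ gives L_1/L_2 = (27.5)² × (1.748)⁴ = 756.2 × 9.333 = 7058.

7.06×10^3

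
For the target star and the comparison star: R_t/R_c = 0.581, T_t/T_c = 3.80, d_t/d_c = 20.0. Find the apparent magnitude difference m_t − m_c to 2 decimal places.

1.89

L_t/L_c = (0.581)²(3.80)⁴ = 70.39.
F_t/F_c = (L_t/L_c)/(d_t/d_c)² = 70.39/400.0 = 0.1760.
m_t − m_c = −2.5 log₁₀(0.1760) = 1.89.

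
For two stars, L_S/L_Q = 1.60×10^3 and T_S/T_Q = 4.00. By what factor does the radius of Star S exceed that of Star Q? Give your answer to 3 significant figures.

L ∝ R²T⁴ gives R ∝ √L / T², so
R_S/R_Q = √(1.60×10^3) / (4.00)² = 40.00 / 16.00 = 2.500.

2.50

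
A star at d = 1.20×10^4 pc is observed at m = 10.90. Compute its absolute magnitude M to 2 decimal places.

-4.50

M = m − 5 log₁₀(d/10 pc) = 10.90 − 5 log₁₀(1.20×10^4/10)
  = 10.90 − 5 × 3.079 = 10.90 − 15.40 = -4.50.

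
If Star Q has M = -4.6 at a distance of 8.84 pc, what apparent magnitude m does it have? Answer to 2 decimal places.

-4.87

m = M + 5 log₁₀(d/10 pc) = -4.6 + 5 log₁₀(8.84/10)
  = -4.6 + 5 × -0.054 = -4.6 + -0.27 = -4.87.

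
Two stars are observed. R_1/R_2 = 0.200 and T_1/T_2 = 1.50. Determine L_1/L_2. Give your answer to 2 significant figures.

From the Stefan–Boltzmann law, L ∝ R²T⁴, so
L_1/L_2 = (R_1/R_2)² (T_1/T_2)⁴ = (0.200)² × (1.50)⁴ = 0.04000 × 5.062 = 0.2025.

0.20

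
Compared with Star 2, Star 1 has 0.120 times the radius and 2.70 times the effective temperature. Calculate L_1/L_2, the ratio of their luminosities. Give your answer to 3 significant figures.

0.765

From the Stefan–Boltzmann law, L ∝ R²T⁴, so
L_1/L_2 = (R_1/R_2)² (T_1/T_2)⁴ = (0.120)² × (2.70)⁴ = 0.01440 × 53.14 = 0.7653.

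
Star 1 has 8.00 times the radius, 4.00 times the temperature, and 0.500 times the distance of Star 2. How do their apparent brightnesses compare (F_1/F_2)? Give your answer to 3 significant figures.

6.55×10^4

L_1/L_2 = (R_1/R_2)²(T_1/T_2)⁴ = (8.00)² × (4.00)⁴ = 1.638×10^4.
F_1/F_2 = (L_1/L_2)/(d_1/d_2)² = 1.638×10^4 / (0.500)² = 6.554×10^4.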